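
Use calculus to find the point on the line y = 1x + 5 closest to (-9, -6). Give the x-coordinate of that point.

-10

Minimize D(x)^2 = (x + 9)^2 + (x + 11)^2.
d/dx[D^2] = 2(x + 9) + 2·1·(x + 11) = 0 ⇒ x = -10.
Then y = -5 and the distance is √(2) ≈ 1.4142.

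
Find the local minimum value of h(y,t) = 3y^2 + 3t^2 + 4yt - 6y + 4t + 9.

-18/5

∂h/∂y = 6y + 4t - 6 = 0 and ∂h/∂t = 4y + 6t + 4 = 0, so (y, t) = (13/5, -12/5).
The Hessian has h_{yy} = 6, h_{tt} = 6, h_{yt} = 4, giving D = 20 > 0 with h_{yy} > 0, so the point is a local minimum.
h(13/5, -12/5) = -18/5.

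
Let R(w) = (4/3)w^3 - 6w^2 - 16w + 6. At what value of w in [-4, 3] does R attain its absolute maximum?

-1

Differentiating, R'(w) = 4w^2 - 12w - 16; whose only zero in [-4, 3] is w = -1.
Candidates: R(-4) = -334/3; R(-1) = 44/3; R(3) = -60.
So the maximum is R(-1) = 44/3.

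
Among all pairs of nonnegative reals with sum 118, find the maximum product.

3481

With x + y = 118, the product is P(x) = x(118 − x).
P'(x) = 118 − 2x = 0 gives x = 59; P'' = −2 < 0, so this is the maximum.
P = 59·59 = 3481.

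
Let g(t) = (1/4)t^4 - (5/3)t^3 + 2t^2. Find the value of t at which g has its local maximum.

g'(t) = t^3 - 5t^2 + 4t = 0 at t = 0, 1, 4.
g''(t) = 3t^2 - 10t + 4. g''(0) = 4 > 0 ⇒ local minimum; g''(1) = -3 < 0 ⇒ local maximum; g''(4) = 12 > 0 ⇒ local minimum.
The local maximum is g(1) = 7/12.

1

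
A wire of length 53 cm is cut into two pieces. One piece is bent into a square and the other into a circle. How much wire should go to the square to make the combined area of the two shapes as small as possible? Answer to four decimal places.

29.6853

Let x be the length used for the square. Square side x/4; circle radius (53−x)/(2π).
A(x) = (x/4)² + π·((53−x)/(2π))² = x²/16 + (53−x)²/(4π) for 0 ≤ x ≤ 53. A'(x) = x/8 − (53−x)/(2π) = 0 gives x = 4·53/(π+4) ≈ 29.6853.
A'' = 1/8 + 1/(2π) > 0, so this gives the minimum combined area; x ≈ 29.6853 cm to the square.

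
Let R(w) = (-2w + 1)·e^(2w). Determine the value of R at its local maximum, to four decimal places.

By the product rule, R'(w) = (-4w)·e^(2w). Since e^(2w) > 0, the only critical point is w = 0.
R''(0) has the same sign as -4 < 0, so this is a local maximum.
R(0) = (1)·e^(0) ≈ 1.0000.

1.0000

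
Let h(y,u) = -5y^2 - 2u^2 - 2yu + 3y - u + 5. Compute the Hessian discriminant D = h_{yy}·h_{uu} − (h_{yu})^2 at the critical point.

36

∂h/∂y = -10y - 2u + 3 = 0 and ∂h/∂u = -2y - 4u - 1 = 0, so (y, u) = (7/18, -4/9).
The Hessian has h_{yy} = -10, h_{uu} = -4, h_{yu} = -2, giving D = 36 > 0 with h_{yy} < 0, so the point is a local maximum.
D = (-10)·(-4) − (-2)^2 = 36.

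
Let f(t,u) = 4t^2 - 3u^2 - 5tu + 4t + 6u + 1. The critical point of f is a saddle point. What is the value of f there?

289/73

∂f/∂t = 8t - 5u + 4 = 0 and ∂f/∂u = -5t - 6u + 6 = 0, so (t, u) = (6/73, 68/73).
The Hessian has f_{tt} = 8, f_{uu} = -6, f_{tu} = -5, giving D = -73 < 0, so the point is a saddle point.
f(6/73, 68/73) = 289/73.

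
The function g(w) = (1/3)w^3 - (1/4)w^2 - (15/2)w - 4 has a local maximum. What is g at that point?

Critical points: g'(w) = w^2 - (1/2)w - 15/2 vanishes at w = -5/2, 3.
g''(w) = 2w - 1/2. g''(-5/2) = -11/2 < 0 ⇒ local maximum; g''(3) = 11/2 > 0 ⇒ local minimum.
So the local maximum value is g(-5/2) = 383/48.

383/48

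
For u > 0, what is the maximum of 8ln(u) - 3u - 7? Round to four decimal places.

-7.1534

P'(u) = 8/u − 3 = 0 gives u = 8/3.
P''(u) = -8/u², which is negative for u > 0, so this is a local maximum.
P(8/3) = 8·ln(8/3) - 8 - 7 ≈ -7.1534.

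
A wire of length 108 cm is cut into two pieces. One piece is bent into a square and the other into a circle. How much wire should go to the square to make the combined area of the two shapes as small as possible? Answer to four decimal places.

Let x be the length used for the square. Square side x/4; circle radius (108−x)/(2π).
A(x) = (x/4)² + π·((108−x)/(2π))² = x²/16 + (108−x)²/(4π) for 0 ≤ x ≤ 108. A'(x) = x/8 − (108−x)/(2π) = 0 gives x = 4·108/(π+4) ≈ 60.4907.
A'' = 1/8 + 1/(2π) > 0, so this gives the minimum combined area; x ≈ 60.4907 cm to the square.

60.4907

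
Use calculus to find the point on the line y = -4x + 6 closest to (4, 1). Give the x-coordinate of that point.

Minimize D(x)^2 = (x - 4)^2 + (-4x + 5)^2.
d/dx[D^2] = 2(x - 4) + 2·(-4)·(-4x + 5) = 0 ⇒ x = 24/17.
Then y = 6/17 and the distance is √(121/17) ≈ 2.6679.

24/17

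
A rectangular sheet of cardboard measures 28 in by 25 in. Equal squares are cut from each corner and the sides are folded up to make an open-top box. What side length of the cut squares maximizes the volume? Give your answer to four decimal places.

With cut size x, the volume is V(x) = x(28 − 2x)(25 − 2x) for 0 < x < 12.5.
V'(x) = 12x^2 − 212x + 700. Setting V'(x) = 0 gives x ≈ 4.3955 (the root in (0, 12.5)).
V''(x) = 24x − 212 is negative there, so this is the maximum; V ≈ 1368.5771.

4.3955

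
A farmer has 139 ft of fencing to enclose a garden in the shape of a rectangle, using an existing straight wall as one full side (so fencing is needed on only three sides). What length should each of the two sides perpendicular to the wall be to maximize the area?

139/4

Let the sides perpendicular to the wall have length x and the parallel side y, so 2x + y = 139 and the area is A = xy = x(139 − 2x).
A'(x) = 139 − 4x = 0 gives x = 139/4, and A''(x) = −4 < 0 confirms a maximum.
Then y = 139 − 2·139/4 = 139/2 and A = 19321/8.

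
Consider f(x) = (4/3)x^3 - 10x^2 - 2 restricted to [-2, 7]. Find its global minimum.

-256/3

f'(x) = 4x^2 - 20x, which vanishes at x = 0 and x = 5.
Evaluating at the critical points and endpoints: f(-2) = -158/3; f(0) = -2; f(5) = -256/3; f(7) = -104/3.
The minimum over the interval is -256/3, attained at x = 5.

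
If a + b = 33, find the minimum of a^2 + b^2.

With a + b = 33, a^2 + b^2 = a^2 + (33 − a)^2.
The derivative 2a − 2(33 − a) = 4a − 66 vanishes at a = 33/2; second derivative 4 > 0, a minimum.
The minimum is 2·(33/2)^2 = 1089/2.

1089/2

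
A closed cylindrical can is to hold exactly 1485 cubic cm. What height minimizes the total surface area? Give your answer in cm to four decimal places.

With radius r and height h, πr²h = 1485 so h = 1485/(πr²), and S(r) = 2πr² + 2πrh = 2πr² + 2·1485/r.
S'(r) = 4πr − 2·1485/r² = 0 ⇒ r³ = 1485/(2π), so r ≈ 6.1828 and h = 2r ≈ 12.3655.
S''(r) = 4π + 4·1485/r³ > 0, so this is the minimum; S ≈ 720.5523.

12.3655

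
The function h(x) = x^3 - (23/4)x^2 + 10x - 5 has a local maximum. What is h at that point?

h'(x) = 3x^2 - (23/2)x + 10. Setting h'(x) = 0 gives x ∈ {4/3, 5/2}.
Since h''(x) = 6x - 23/2, we get h''(4/3) = -7/2 < 0 ⇒ local maximum; h''(5/2) = 7/2 > 0 ⇒ local minimum.
Thus h has its local maximum at x = 4/3, with value 13/27.

13/27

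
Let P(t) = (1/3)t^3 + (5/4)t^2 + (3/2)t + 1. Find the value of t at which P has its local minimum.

P'(t) = t^2 + (5/2)t + 3/2 = 0 at t = -3/2, -1.
Second-derivative test with P''(t) = 2t + 5/2: P''(-3/2) = -1/2 < 0 ⇒ local maximum; P''(-1) = 1/2 > 0 ⇒ local minimum.
The local minimum is P(-1) = 5/12.

-1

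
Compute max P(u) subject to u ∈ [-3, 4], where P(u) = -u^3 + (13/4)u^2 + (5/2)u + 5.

P'(u) = -3u^2 + (13/2)u + 5/2, which vanishes at u = -1/3 and u = 5/2.
Candidates: P(-3) = 215/4,  P(-1/3) = 493/108,  P(5/2) = 255/16,  P(4) = 3.
Hence the absolute maximum is 215/4 at u = -3.

215/4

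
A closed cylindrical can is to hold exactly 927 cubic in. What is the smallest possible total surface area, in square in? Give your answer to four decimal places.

526.3012

With radius r and height h, πr²h = 927 so h = 927/(πr²), and S(r) = 2πr² + 2πrh = 2πr² + 2·927/r.
S'(r) = 4πr − 2·927/r² = 0 ⇒ r³ = 927/(2π), so r ≈ 5.2840 and h = 2r ≈ 10.5681.
S''(r) = 4π + 4·927/r³ > 0, so this is the minimum; S ≈ 526.3012.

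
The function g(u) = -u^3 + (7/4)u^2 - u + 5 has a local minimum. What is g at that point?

77/16

g'(u) = -3u^2 + (7/2)u - 1 = 0 at u = 1/2, 2/3.
Second-derivative test with g''(u) = -6u + 7/2: g''(1/2) = 1/2 > 0 ⇒ local minimum; g''(2/3) = -1/2 < 0 ⇒ local maximum.
So the local minimum value is g(1/2) = 77/16.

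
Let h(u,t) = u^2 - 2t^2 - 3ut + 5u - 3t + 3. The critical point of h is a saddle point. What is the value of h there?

∂h/∂u = 2u - 3t + 5 = 0 and ∂h/∂t = -3u - 4t - 3 = 0, so (u, t) = (-29/17, 9/17).
The Hessian has h_{uu} = 2, h_{tt} = -4, h_{ut} = -3, giving D = -17 < 0, so the point is a saddle point.
h(-29/17, 9/17) = -35/17.

-35/17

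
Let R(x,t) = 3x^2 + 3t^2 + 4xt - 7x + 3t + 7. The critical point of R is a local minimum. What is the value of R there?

-59/10

∂R/∂x = 6x + 4t - 7 = 0 and ∂R/∂t = 4x + 6t + 3 = 0, so (x, t) = (27/10, -23/10).
The Hessian has R_{xx} = 6, R_{tt} = 6, R_{xt} = 4, giving D = 20 > 0 with R_{xx} > 0, so the point is a local minimum.
R(27/10, -23/10) = -59/10.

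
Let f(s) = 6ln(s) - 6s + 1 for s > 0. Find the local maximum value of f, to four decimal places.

-5.0000

f'(s) = 6/s − 6 = 0 gives s = 1.
f''(s) = -6/s², which is negative for s > 0, so this is a local maximum.
f(1) = 6·ln(1) - 6 + 1 ≈ -5.0000.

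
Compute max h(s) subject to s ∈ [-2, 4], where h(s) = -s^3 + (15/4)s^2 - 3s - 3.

26

Differentiating, h'(s) = -3s^2 + (15/2)s - 3; which vanishes at s = 1/2 and s = 2.
Candidates: h(-2) = 26, h(1/2) = -59/16, h(2) = -2, h(4) = -19.
The maximum over the interval is 26, attained at s = -2.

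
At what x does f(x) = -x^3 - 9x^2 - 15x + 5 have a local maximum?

-1

Critical points: f'(x) = -3x^2 - 18x - 15 vanishes at x = -5, -1.
Since f''(x) = -6x - 18, we get f''(-5) = 12 > 0 ⇒ local minimum; f''(-1) = -12 < 0 ⇒ local maximum.
So the local maximum value is f(-1) = 12.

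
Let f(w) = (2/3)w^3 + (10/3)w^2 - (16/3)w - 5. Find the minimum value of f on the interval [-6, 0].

-5

Differentiating, f'(w) = 2w^2 + (20/3)w - 16/3; whose only zero in [-6, 0] is w = -4.
Evaluating at the critical points and endpoints: f(-6) = 3, f(-4) = 27, f(0) = -5.
The minimum over the interval is -5, attained at w = 0.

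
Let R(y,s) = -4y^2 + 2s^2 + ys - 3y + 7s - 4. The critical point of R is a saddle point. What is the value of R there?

-289/33

∂R/∂y = -8y + s - 3 = 0 and ∂R/∂s = y + 4s + 7 = 0, so (y, s) = (-19/33, -53/33).
The Hessian has R_{yy} = -8, R_{ss} = 4, R_{ys} = 1, giving D = -33 < 0, so the point is a saddle point.
R(-19/33, -53/33) = -289/33.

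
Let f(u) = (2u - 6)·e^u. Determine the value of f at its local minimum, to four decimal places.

f'(u) = 2·e^u + (2u - 6)·1·e^u = (2u - 4)·e^u. Since e^u > 0, the only critical point is u = 2.
f''(2) has the same sign as 2 > 0, so this is a local minimum.
f(2) = (-2)·e^(2) ≈ -14.7781.

-14.7781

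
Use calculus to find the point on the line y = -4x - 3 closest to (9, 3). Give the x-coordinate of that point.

-15/17

Minimize D(x)^2 = (x - 9)^2 + (-4x - 6)^2.
d/dx[D^2] = 2(x - 9) + 2·(-4)·(-4x - 6) = 0 ⇒ x = -15/17.
Then y = 9/17 and the distance is √(1764/17) ≈ 10.1865.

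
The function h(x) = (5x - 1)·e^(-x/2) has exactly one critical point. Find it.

By the product rule, h'(x) = (-(5/2)x + 11/2)·e^(-x/2). Since e^(-x/2) > 0, the only critical point is x = 11/5.
h''(11/5) has the same sign as -5/2 < 0, so this is a local maximum.
h(11/5) = (10)·e^(-11/10) ≈ 3.3287.

11/5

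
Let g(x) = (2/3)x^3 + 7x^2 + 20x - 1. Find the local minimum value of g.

-55/3

g'(x) = 2x^2 + 14x + 20 = 0 at x = -5, -2.
Since g''(x) = 4x + 14, we get g''(-5) = -6 < 0 ⇒ local maximum; g''(-2) = 6 > 0 ⇒ local minimum.
So the local minimum value is g(-2) = -55/3.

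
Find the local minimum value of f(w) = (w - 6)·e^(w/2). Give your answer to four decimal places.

Differentiating with the product rule gives f'(w) = ((1/2)w - 2)·e^(w/2). Since e^(w/2) > 0, the only critical point is w = 4.
f''(4) has the same sign as 1/2 > 0, so this is a local minimum.
f(4) = (-2)·e^(2) ≈ -14.7781.

-14.7781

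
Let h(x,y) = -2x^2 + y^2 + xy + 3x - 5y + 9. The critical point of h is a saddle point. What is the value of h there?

55/9

∂h/∂x = -4x + y + 3 = 0 and ∂h/∂y = x + 2y - 5 = 0, so (x, y) = (11/9, 17/9).
The Hessian has h_{xx} = -4, h_{yy} = 2, h_{xy} = 1, giving D = -9 < 0, so the point is a saddle point.
h(11/9, 17/9) = 55/9.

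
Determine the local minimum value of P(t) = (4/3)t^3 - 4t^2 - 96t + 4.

-428

Critical points: P'(t) = 4t^2 - 8t - 96 vanishes at t = -4, 6.
P''(t) = 8t - 8. P''(-4) = -40 < 0 ⇒ local maximum; P''(6) = 40 > 0 ⇒ local minimum.
The local minimum is P(6) = -428.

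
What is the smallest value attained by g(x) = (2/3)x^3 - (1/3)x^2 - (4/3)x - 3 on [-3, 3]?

The derivative is 2x^2 - (2/3)x - 4/3, which vanishes at x = -2/3 and x = 1.
Candidates: g(-3) = -20,  g(-2/3) = -199/81,  g(1) = -4,  g(3) = 8.
The minimum over the interval is -20, attained at x = -3.

-20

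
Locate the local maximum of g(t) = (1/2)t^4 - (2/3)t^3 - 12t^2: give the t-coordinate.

0

g'(t) = 2t^3 - 2t^2 - 24t. Setting g'(t) = 0 gives t ∈ {-3, 0, 4}.
Since g''(t) = 6t^2 - 4t - 24, we get g''(-3) = 42 > 0 ⇒ local minimum; g''(0) = -24 < 0 ⇒ local maximum; g''(4) = 56 > 0 ⇒ local minimum.
Thus g has its local maximum at t = 0, with value 0.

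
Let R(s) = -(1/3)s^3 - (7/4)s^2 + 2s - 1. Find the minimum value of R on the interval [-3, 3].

The derivative is -s^2 - (7/2)s + 2, whose only zero in [-3, 3] is s = 1/2.
Evaluating at the critical points and endpoints: R(-3) = -55/4,  R(1/2) = -23/48,  R(3) = -79/4.
The minimum over the interval is -79/4, attained at s = 3.

-79/4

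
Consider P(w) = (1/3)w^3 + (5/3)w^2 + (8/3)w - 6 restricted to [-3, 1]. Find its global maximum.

Differentiating, P'(w) = w^2 + (10/3)w + 8/3; which vanishes at w = -2 and w = -4/3.
Evaluating at the critical points and endpoints: P(-3) = -8, P(-2) = -22/3, P(-4/3) = -598/81, P(1) = -4/3.
The maximum over the interval is -4/3, attained at w = 1.

-4/3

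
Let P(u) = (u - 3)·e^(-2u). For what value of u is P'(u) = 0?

Differentiating with the product rule gives P'(u) = (-2u + 7)·e^(-2u). Since e^(-2u) > 0, the only critical point is u = 7/2.
P''(7/2) has the same sign as -2 < 0, so this is a local maximum.
P(7/2) = (1/2)·e^(-7) ≈ 0.0005.

7/2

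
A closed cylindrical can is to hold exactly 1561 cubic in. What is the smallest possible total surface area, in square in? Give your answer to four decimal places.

744.9317

With radius r and height h, πr²h = 1561 so h = 1561/(πr²), and S(r) = 2πr² + 2πrh = 2πr² + 2·1561/r.
S'(r) = 4πr − 2·1561/r² = 0 ⇒ r³ = 1561/(2π), so r ≈ 6.2865 and h = 2r ≈ 12.5730.
S''(r) = 4π + 4·1561/r³ > 0, so this is the minimum; S ≈ 744.9317.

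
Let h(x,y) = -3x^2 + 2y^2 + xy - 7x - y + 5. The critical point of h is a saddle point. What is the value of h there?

213/25

∂h/∂x = -6x + y - 7 = 0 and ∂h/∂y = x + 4y - 1 = 0, so (x, y) = (-27/25, 13/25).
The Hessian has h_{xx} = -6, h_{yy} = 4, h_{xy} = 1, giving D = -25 < 0, so the point is a saddle point.
h(-27/25, 13/25) = 213/25.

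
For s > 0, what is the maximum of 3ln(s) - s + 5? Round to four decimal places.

P'(s) = 3/s − 1 = 0 gives s = 3.
P''(s) = -3/s², which is negative for s > 0, so this is a local maximum.
P(3) = 3·ln(3) - 3 + 5 ≈ 5.2958.

5.2958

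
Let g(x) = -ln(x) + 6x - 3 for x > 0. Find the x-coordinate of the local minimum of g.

1/6

g'(x) = -1/x + 6 = 0 gives x = 1/6.
g''(x) = 1/x², which is positive for x > 0, so this is a local minimum.
g(1/6) = -1·ln(1/6) + 1 - 3 ≈ -0.2082.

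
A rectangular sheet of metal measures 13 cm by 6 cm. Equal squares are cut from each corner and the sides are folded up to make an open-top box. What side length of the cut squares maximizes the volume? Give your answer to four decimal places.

1.2884

With cut size x, the volume is V(x) = x(13 − 2x)(6 − 2x) for 0 < x < 3.
V'(x) = 12x^2 − 76x + 78. Setting V'(x) = 0 gives x ≈ 1.2884 (the root in (0, 3)).
V''(x) = 24x − 76 is negative there, so this is the maximum; V ≈ 45.9710.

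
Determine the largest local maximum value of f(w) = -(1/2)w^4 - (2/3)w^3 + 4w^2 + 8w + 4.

f'(w) = -2w^3 - 2w^2 + 8w + 8 = 0 at w = -2, -1, 2.
Second-derivative test with f''(w) = -6w^2 - 4w + 8: f''(-2) = -8 < 0 ⇒ local maximum; f''(-1) = 6 > 0 ⇒ local minimum; f''(2) = -24 < 0 ⇒ local maximum.
Thus f has its largest local maximum at w = 2, with value 68/3.

68/3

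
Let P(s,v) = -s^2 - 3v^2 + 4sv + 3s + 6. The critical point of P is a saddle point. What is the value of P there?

-3/4

∂P/∂s = -2s + 4v + 3 = 0 and ∂P/∂v = 4s - 6v = 0, so (s, v) = (-9/2, -3).
The Hessian has P_{ss} = -2, P_{vv} = -6, P_{sv} = 4, giving D = -4 < 0, so the point is a saddle point.
P(-9/2, -3) = -3/4.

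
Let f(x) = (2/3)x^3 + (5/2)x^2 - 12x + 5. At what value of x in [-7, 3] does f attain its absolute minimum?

-7

The derivative is 2x^2 + 5x - 12, which vanishes at x = -4 and x = 3/2.
Evaluating at the critical points and endpoints: f(-7) = -103/6,  f(-4) = 151/3,  f(3/2) = -41/8,  f(3) = 19/2.
The minimum over the interval is -103/6, attained at x = -7.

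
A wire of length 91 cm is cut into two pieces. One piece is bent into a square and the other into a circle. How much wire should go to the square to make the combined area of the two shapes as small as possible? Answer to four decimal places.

Let x be the length used for the square. Square side x/4; circle radius (91−x)/(2π).
A(x) = (x/4)² + π·((91−x)/(2π))² = x²/16 + (91−x)²/(4π) for 0 ≤ x ≤ 91. A'(x) = x/8 − (91−x)/(2π) = 0 gives x = 4·91/(π+4) ≈ 50.9690.
A'' = 1/8 + 1/(2π) > 0, so this gives the minimum combined area; x ≈ 50.9690 cm to the square.

50.9690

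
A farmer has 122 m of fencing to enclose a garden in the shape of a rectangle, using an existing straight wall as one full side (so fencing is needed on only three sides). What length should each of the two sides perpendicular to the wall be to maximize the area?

61/2

Let the sides perpendicular to the wall have length x and the parallel side y, so 2x + y = 122 and the area is A = xy = x(122 − 2x).
A'(x) = 122 − 4x = 0 gives x = 61/2, and A''(x) = −4 < 0 confirms a maximum.
Then y = 122 − 2·61/2 = 61 and A = 3721/2.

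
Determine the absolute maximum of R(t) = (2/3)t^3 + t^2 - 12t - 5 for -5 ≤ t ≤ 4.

R'(t) = 2t^2 + 2t - 12, which vanishes at t = -3 and t = 2.
Compare values at every candidate in [-5, 4]: R(-5) = -10/3; R(-3) = 22; R(2) = -59/3; R(4) = 17/3.
The maximum over the interval is 22, attained at t = -3.

22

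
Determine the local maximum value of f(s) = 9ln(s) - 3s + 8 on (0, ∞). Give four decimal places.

f'(s) = 9/s − 3 = 0 gives s = 3.
f''(s) = -9/s², which is negative for s > 0, so this is a local maximum.
f(3) = 9·ln(3) - 9 + 8 ≈ 8.8875.

8.8875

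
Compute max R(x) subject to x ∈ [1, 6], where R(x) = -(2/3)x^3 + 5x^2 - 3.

The derivative is -2x^2 + 10x, whose only zero in [1, 6] is x = 5.
Candidates: R(1) = 4/3; R(5) = 116/3; R(6) = 33.
The maximum over the interval is 116/3, attained at x = 5.

116/3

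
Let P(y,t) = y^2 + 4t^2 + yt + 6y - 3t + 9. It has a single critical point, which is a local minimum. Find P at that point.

∂P/∂y = 2y + t + 6 = 0 and ∂P/∂t = y + 8t - 3 = 0, so (y, t) = (-17/5, 4/5).
The Hessian has P_{yy} = 2, P_{tt} = 8, P_{yt} = 1, giving D = 15 > 0 with P_{yy} > 0, so the point is a local minimum.
P(-17/5, 4/5) = -12/5.

-12/5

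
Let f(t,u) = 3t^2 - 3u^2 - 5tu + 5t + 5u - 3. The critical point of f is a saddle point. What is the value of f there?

-58/61

∂f/∂t = 6t - 5u + 5 = 0 and ∂f/∂u = -5t - 6u + 5 = 0, so (t, u) = (-5/61, 55/61).
The Hessian has f_{tt} = 6, f_{uu} = -6, f_{tu} = -5, giving D = -61 < 0, so the point is a saddle point.
f(-5/61, 55/61) = -58/61.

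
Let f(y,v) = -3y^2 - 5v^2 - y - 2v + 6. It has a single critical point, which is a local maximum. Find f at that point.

∂f/∂y = -6y - 1 = 0 and ∂f/∂v = -10v - 2 = 0, so (y, v) = (-1/6, -1/5).
The Hessian has f_{yy} = -6, f_{vv} = -10, f_{yv} = 0, giving D = 60 > 0 with f_{yy} < 0, so the point is a local maximum.
f(-1/6, -1/5) = 377/60.

377/60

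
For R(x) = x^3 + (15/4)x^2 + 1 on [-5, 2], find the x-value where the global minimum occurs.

R'(x) = 3x^2 + (15/2)x, which vanishes at x = -5/2 and x = 0.
Candidates: R(-5) = -121/4, R(-5/2) = 141/16, R(0) = 1, R(2) = 24.
So the minimum is R(-5) = -121/4.

-5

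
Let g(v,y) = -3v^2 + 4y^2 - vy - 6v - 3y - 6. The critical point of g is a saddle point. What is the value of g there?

∂g/∂v = -6v - y - 6 = 0 and ∂g/∂y = -v + 8y - 3 = 0, so (v, y) = (-51/49, 12/49).
The Hessian has g_{vv} = -6, g_{yy} = 8, g_{vy} = -1, giving D = -49 < 0, so the point is a saddle point.
g(-51/49, 12/49) = -159/49.

-159/49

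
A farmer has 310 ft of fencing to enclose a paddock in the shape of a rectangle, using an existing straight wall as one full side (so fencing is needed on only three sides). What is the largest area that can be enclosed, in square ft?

Let the sides perpendicular to the wall have length x and the parallel side y, so 2x + y = 310 and the area is A = xy = x(310 − 2x).
A'(x) = 310 − 4x = 0 gives x = 155/2, and A''(x) = −4 < 0 confirms a maximum.
Then y = 310 − 2·155/2 = 155 and A = 24025/2.

24025/2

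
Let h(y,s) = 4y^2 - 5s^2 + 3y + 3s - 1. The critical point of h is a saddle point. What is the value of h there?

-89/80

∂h/∂y = 8y + 3 = 0 and ∂h/∂s = -10s + 3 = 0, so (y, s) = (-3/8, 3/10).
The Hessian has h_{yy} = 8, h_{ss} = -10, h_{ys} = 0, giving D = -80 < 0, so the point is a saddle point.
h(-3/8, 3/10) = -89/80.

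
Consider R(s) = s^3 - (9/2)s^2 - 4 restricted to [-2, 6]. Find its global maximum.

Differentiating, R'(s) = 3s^2 - 9s; which vanishes at s = 0 and s = 3.
Compare values at every candidate in [-2, 6]: R(-2) = -30,  R(0) = -4,  R(3) = -35/2,  R(6) = 50.
Hence the absolute maximum is 50 at s = 6.

50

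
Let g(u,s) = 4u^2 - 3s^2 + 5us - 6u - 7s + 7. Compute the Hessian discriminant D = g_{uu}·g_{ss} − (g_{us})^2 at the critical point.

∂g/∂u = 8u + 5s - 6 = 0 and ∂g/∂s = 5u - 6s - 7 = 0, so (u, s) = (71/73, -26/73).
The Hessian has g_{uu} = 8, g_{ss} = -6, g_{us} = 5, giving D = -73 < 0, so the point is a saddle point.
D = (8)·(-6) − (5)^2 = -73.

-73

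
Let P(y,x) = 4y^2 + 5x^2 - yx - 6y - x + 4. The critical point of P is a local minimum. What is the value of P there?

126/79

∂P/∂y = 8y - x - 6 = 0 and ∂P/∂x = -y + 10x - 1 = 0, so (y, x) = (61/79, 14/79).
The Hessian has P_{yy} = 8, P_{xx} = 10, P_{yx} = -1, giving D = 79 > 0 with P_{yy} > 0, so the point is a local minimum.
P(61/79, 14/79) = 126/79.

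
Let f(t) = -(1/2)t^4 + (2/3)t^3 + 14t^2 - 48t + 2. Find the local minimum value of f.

f'(t) = -2t^3 + 2t^2 + 28t - 48 = 0 at t = -4, 2, 3.
Since f''(t) = -6t^2 + 4t + 28, we get f''(-4) = -84 < 0 ⇒ local maximum; f''(2) = 12 > 0 ⇒ local minimum; f''(3) = -14 < 0 ⇒ local maximum.
The local minimum is f(2) = -122/3.

-122/3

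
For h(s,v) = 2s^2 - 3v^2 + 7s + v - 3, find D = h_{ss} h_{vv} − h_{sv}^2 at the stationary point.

∂h/∂s = 4s + 7 = 0 and ∂h/∂v = -6v + 1 = 0, so (s, v) = (-7/4, 1/6).
The Hessian has h_{ss} = 4, h_{vv} = -6, h_{sv} = 0, giving D = -24 < 0, so the point is a saddle point.
D = (4)·(-6) − (0)^2 = -24.

-24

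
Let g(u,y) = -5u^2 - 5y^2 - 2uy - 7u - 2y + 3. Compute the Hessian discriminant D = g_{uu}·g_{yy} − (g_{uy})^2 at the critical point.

∂g/∂u = -10u - 2y - 7 = 0 and ∂g/∂y = -2u - 10y - 2 = 0, so (u, y) = (-11/16, -1/16).
The Hessian has g_{uu} = -10, g_{yy} = -10, g_{uy} = -2, giving D = 96 > 0 with g_{uu} < 0, so the point is a local maximum.
D = (-10)·(-10) − (-2)^2 = 96.

96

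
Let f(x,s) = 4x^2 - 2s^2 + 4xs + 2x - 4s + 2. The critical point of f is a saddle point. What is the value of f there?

∂f/∂x = 8x + 4s + 2 = 0 and ∂f/∂s = 4x - 4s - 4 = 0, so (x, s) = (1/6, -5/6).
The Hessian has f_{xx} = 8, f_{ss} = -4, f_{xs} = 4, giving D = -48 < 0, so the point is a saddle point.
f(1/6, -5/6) = 23/6.

23/6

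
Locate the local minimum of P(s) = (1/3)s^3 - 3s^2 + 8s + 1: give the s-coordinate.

4

Critical points: P'(s) = s^2 - 6s + 8 vanishes at s = 2, 4.
Since P''(s) = 2s - 6, we get P''(2) = -2 < 0 ⇒ local maximum; P''(4) = 2 > 0 ⇒ local minimum.
So the local minimum value is P(4) = 19/3.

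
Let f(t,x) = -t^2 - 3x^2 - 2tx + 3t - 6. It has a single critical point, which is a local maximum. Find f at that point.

∂f/∂t = -2t - 2x + 3 = 0 and ∂f/∂x = -2t - 6x = 0, so (t, x) = (9/4, -3/4).
The Hessian has f_{tt} = -2, f_{xx} = -6, f_{tx} = -2, giving D = 8 > 0 with f_{tt} < 0, so the point is a local maximum.
f(9/4, -3/4) = -21/8.

-21/8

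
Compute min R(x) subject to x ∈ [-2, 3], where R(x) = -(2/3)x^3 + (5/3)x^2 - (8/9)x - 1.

-20/3

R'(x) = -2x^2 + (10/3)x - 8/9, which vanishes at x = 1/3 and x = 4/3.
Compare values at every candidate in [-2, 3]: R(-2) = 115/9; R(1/3) = -92/81; R(4/3) = -65/81; R(3) = -20/3.
The minimum over the interval is -20/3, attained at x = 3.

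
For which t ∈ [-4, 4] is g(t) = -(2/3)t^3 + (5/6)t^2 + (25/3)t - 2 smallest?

g'(t) = -2t^2 + (5/3)t + 25/3, which vanishes at t = -5/3 and t = 5/2.
Compare values at every candidate in [-4, 4]: g(-4) = 62/3; g(-5/3) = -1699/162; g(5/2) = 109/8; g(4) = 2.
The minimum over the interval is -1699/162, attained at t = -5/3.

-5/3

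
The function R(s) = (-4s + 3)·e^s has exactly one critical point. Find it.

-1/4

By the product rule, R'(s) = (-4s - 1)·e^s. Since e^s > 0, the only critical point is s = -1/4.
R''(-1/4) has the same sign as -4 < 0, so this is a local maximum.
R(-1/4) = (4)·e^(-1/4) ≈ 3.1152.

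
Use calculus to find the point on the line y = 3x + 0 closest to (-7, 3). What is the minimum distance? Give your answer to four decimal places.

7.5895

Minimize D(x)^2 = (x + 7)^2 + (3x - 3)^2.
d/dx[D^2] = 2(x + 7) + 2·3·(3x - 3) = 0 ⇒ x = 1/5.
Then y = 3/5 and the distance is √(288/5) ≈ 7.5895.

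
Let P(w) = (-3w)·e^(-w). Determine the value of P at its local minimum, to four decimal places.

By the product rule, P'(w) = (3w - 3)·e^(-w). Since e^(-w) > 0, the only critical point is w = 1.
P''(1) has the same sign as 3 > 0, so this is a local minimum.
P(1) = (-3)·e^(-1) ≈ -1.1036.

-1.1036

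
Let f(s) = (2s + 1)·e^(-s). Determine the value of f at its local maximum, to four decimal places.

Differentiating with the product rule gives f'(s) = (-2s + 1)·e^(-s). Since e^(-s) > 0, the only critical point is s = 1/2.
f''(1/2) has the same sign as -2 < 0, so this is a local maximum.
f(1/2) = (2)·e^(-1/2) ≈ 1.2131.

1.2131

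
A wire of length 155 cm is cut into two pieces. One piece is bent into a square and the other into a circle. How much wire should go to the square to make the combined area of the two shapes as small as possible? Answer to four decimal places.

86.8154

Let x be the length used for the square. Square side x/4; circle radius (155−x)/(2π).
A(x) = (x/4)² + π·((155−x)/(2π))² = x²/16 + (155−x)²/(4π) for 0 ≤ x ≤ 155. A'(x) = x/8 − (155−x)/(2π) = 0 gives x = 4·155/(π+4) ≈ 86.8154.
A'' = 1/8 + 1/(2π) > 0, so this gives the minimum combined area; x ≈ 86.8154 cm to the square.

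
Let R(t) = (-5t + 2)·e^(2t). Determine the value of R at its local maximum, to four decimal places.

2.0468

Differentiating with the product rule gives R'(t) = (-10t - 1)·e^(2t). Since e^(2t) > 0, the only critical point is t = -1/10.
R''(-1/10) has the same sign as -10 < 0, so this is a local maximum.
R(-1/10) = (5/2)·e^(-1/5) ≈ 2.0468.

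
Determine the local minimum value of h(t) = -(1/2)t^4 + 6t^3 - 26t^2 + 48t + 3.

69/2

Critical points: h'(t) = -2t^3 + 18t^2 - 52t + 48 vanishes at t = 2, 3, 4.
Since h''(t) = -6t^2 + 36t - 52, we get h''(2) = -4 < 0 ⇒ local maximum; h''(3) = 2 > 0 ⇒ local minimum; h''(4) = -4 < 0 ⇒ local maximum.
So the local minimum value is h(3) = 69/2.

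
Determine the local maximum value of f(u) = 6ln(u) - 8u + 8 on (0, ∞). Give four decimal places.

f'(u) = 6/u − 8 = 0 gives u = 3/4.
f''(u) = -6/u², which is negative for u > 0, so this is a local maximum.
f(3/4) = 6·ln(3/4) - 6 + 8 ≈ 0.2739.

0.2739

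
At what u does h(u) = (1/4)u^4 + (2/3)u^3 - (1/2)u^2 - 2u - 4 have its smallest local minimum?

1

h'(u) = u^3 + 2u^2 - u - 2 = 0 at u = -2, -1, 1.
Since h''(u) = 3u^2 + 4u - 1, we get h''(-2) = 3 > 0 ⇒ local minimum; h''(-1) = -2 < 0 ⇒ local maximum; h''(1) = 6 > 0 ⇒ local minimum.
Thus h has its smallest local minimum at u = 1, with value -67/12.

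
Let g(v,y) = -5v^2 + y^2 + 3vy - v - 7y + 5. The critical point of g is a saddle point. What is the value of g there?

∂g/∂v = -10v + 3y - 1 = 0 and ∂g/∂y = 3v + 2y - 7 = 0, so (v, y) = (19/29, 73/29).
The Hessian has g_{vv} = -10, g_{yy} = 2, g_{vy} = 3, giving D = -29 < 0, so the point is a saddle point.
g(19/29, 73/29) = -120/29.

-120/29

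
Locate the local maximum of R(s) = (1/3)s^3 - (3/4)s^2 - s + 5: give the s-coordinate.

R'(s) = s^2 - (3/2)s - 1. Setting R'(s) = 0 gives s ∈ {-1/2, 2}.
Second-derivative test with R''(s) = 2s - 3/2: R''(-1/2) = -5/2 < 0 ⇒ local maximum; R''(2) = 5/2 > 0 ⇒ local minimum.
So the local maximum value is R(-1/2) = 253/48.

-1/2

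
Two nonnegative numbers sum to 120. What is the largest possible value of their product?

With x + y = 120, the product is P(x) = x(120 − x).
P'(x) = 120 − 2x = 0 gives x = 60; P'' = −2 < 0, so this is the maximum.
P = 60·60 = 3600.

3600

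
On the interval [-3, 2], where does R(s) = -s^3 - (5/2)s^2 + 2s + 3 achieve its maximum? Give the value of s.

1/3

R'(s) = -3s^2 - 5s + 2, which vanishes at s = -2 and s = 1/3.
Candidates: R(-3) = 3/2; R(-2) = -3; R(1/3) = 181/54; R(2) = -11.
So the maximum is R(1/3) = 181/54.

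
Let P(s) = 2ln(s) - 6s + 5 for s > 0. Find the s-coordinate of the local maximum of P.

P'(s) = 2/s − 6 = 0 gives s = 1/3.
P''(s) = -2/s², which is negative for s > 0, so this is a local maximum.
P(1/3) = 2·ln(1/3) - 2 + 5 ≈ 0.8028.

1/3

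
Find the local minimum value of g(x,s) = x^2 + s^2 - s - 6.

-25/4

∂g/∂x = 2x = 0 and ∂g/∂s = 2s - 1 = 0, so (x, s) = (0, 1/2).
The Hessian has g_{xx} = 2, g_{ss} = 2, g_{xs} = 0, giving D = 4 > 0 with g_{xx} > 0, so the point is a local minimum.
g(0, 1/2) = -25/4.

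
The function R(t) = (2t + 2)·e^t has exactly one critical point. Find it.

By the product rule, R'(t) = (2t + 4)·e^t. Since e^t > 0, the only critical point is t = -2.
R''(-2) has the same sign as 2 > 0, so this is a local minimum.
R(-2) = (-2)·e^(-2) ≈ -0.2707.

-2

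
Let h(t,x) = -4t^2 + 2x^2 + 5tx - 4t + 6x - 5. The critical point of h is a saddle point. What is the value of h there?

∂h/∂t = -8t + 5x - 4 = 0 and ∂h/∂x = 5t + 4x + 6 = 0, so (t, x) = (-46/57, -28/57).
The Hessian has h_{tt} = -8, h_{xx} = 4, h_{tx} = 5, giving D = -57 < 0, so the point is a saddle point.
h(-46/57, -28/57) = -277/57.

-277/57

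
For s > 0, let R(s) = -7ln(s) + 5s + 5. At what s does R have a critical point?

7/5

R'(s) = -7/s + 5 = 0 gives s = 7/5.
R''(s) = 7/s², which is positive for s > 0, so this is a local minimum.
R(7/5) = -7·ln(7/5) + 7 + 5 ≈ 9.6447.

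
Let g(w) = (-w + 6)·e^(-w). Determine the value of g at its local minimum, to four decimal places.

By the product rule, g'(w) = (w - 7)·e^(-w). Since e^(-w) > 0, the only critical point is w = 7.
g''(7) has the same sign as 1 > 0, so this is a local minimum.
g(7) = (-1)·e^(-7) ≈ -0.0009.

-0.0009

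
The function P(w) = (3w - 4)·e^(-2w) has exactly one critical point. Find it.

By the product rule, P'(w) = (-6w + 11)·e^(-2w). Since e^(-2w) > 0, the only critical point is w = 11/6.
P''(11/6) has the same sign as -6 < 0, so this is a local maximum.
P(11/6) = (3/2)·e^(-11/3) ≈ 0.0383.

11/6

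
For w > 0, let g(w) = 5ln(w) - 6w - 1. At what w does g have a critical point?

g'(w) = 5/w − 6 = 0 gives w = 5/6.
g''(w) = -5/w², which is negative for w > 0, so this is a local maximum.
g(5/6) = 5·ln(5/6) - 5 - 1 ≈ -6.9116.

5/6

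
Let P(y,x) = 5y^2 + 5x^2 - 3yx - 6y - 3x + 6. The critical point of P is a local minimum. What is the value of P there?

267/91

∂P/∂y = 10y - 3x - 6 = 0 and ∂P/∂x = -3y + 10x - 3 = 0, so (y, x) = (69/91, 48/91).
The Hessian has P_{yy} = 10, P_{xx} = 10, P_{yx} = -3, giving D = 91 > 0 with P_{yy} > 0, so the point is a local minimum.
P(69/91, 48/91) = 267/91.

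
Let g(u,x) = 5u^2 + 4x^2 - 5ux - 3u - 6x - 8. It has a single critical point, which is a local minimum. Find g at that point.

∂g/∂u = 10u - 5x - 3 = 0 and ∂g/∂x = -5u + 8x - 6 = 0, so (u, x) = (54/55, 15/11).
The Hessian has g_{uu} = 10, g_{xx} = 8, g_{ux} = -5, giving D = 55 > 0 with g_{uu} > 0, so the point is a local minimum.
g(54/55, 15/11) = -746/55.

-746/55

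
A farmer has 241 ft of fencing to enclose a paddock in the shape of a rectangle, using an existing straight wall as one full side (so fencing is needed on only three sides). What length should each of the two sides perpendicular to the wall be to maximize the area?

241/4

Let the sides perpendicular to the wall have length x and the parallel side y, so 2x + y = 241 and the area is A = xy = x(241 − 2x).
A'(x) = 241 − 4x = 0 gives x = 241/4, and A''(x) = −4 < 0 confirms a maximum.
Then y = 241 − 2·241/4 = 241/2 and A = 58081/8.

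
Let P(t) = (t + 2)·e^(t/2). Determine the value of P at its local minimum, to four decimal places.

-0.2707

Differentiating with the product rule gives P'(t) = ((1/2)t + 2)·e^(t/2). Since e^(t/2) > 0, the only critical point is t = -4.
P''(-4) has the same sign as 1/2 > 0, so this is a local minimum.
P(-4) = (-2)·e^(-2) ≈ -0.2707.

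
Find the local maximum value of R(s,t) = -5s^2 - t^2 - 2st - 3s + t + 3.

17/4

∂R/∂s = -10s - 2t - 3 = 0 and ∂R/∂t = -2s - 2t + 1 = 0, so (s, t) = (-1/2, 1).
The Hessian has R_{ss} = -10, R_{tt} = -2, R_{st} = -2, giving D = 16 > 0 with R_{ss} < 0, so the point is a local maximum.
R(-1/2, 1) = 17/4.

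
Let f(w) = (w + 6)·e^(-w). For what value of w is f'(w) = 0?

-5

By the product rule, f'(w) = (-w - 5)·e^(-w). Since e^(-w) > 0, the only critical point is w = -5.
f''(-5) has the same sign as -1 < 0, so this is a local maximum.
f(-5) = (1)·e^(5) ≈ 148.4132.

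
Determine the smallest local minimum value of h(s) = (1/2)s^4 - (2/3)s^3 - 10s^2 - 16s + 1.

-413/3

h'(s) = 2s^3 - 2s^2 - 20s - 16 = 0 at s = -2, -1, 4.
h''(s) = 6s^2 - 4s - 20. h''(-2) = 12 > 0 ⇒ local minimum; h''(-1) = -10 < 0 ⇒ local maximum; h''(4) = 60 > 0 ⇒ local minimum.
Thus h has its smallest local minimum at s = 4, with value -413/3.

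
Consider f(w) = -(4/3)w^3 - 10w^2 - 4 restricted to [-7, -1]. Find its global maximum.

f'(w) = -4w^2 - 20w, whose only zero in [-7, -1] is w = -5.
Candidates: f(-7) = -110/3; f(-5) = -262/3; f(-1) = -38/3.
So the maximum is f(-1) = -38/3.

-38/3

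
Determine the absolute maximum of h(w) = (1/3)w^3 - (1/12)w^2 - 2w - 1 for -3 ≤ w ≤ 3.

5/4

h'(w) = w^2 - (1/6)w - 2, which vanishes at w = -4/3 and w = 3/2.
Evaluating at the critical points and endpoints: h(-3) = -19/4, h(-4/3) = 59/81, h(3/2) = -49/16, h(3) = 5/4.
The maximum over the interval is 5/4, attained at w = 3.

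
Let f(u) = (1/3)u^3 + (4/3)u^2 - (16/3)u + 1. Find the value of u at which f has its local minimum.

f'(u) = u^2 + (8/3)u - 16/3. Setting f'(u) = 0 gives u ∈ {-4, 4/3}.
f''(u) = 2u + 8/3. f''(-4) = -16/3 < 0 ⇒ local maximum; f''(4/3) = 16/3 > 0 ⇒ local minimum.
The local minimum is f(4/3) = -239/81.

4/3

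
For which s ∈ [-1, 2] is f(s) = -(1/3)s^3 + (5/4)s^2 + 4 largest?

Differentiating, f'(s) = -s^2 + (5/2)s; whose only zero in [-1, 2] is s = 0.
Candidates: f(-1) = 67/12; f(0) = 4; f(2) = 19/3.
So the maximum is f(2) = 19/3.

2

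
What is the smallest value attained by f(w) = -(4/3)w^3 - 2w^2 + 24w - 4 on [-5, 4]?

The derivative is -4w^2 - 4w + 24, which vanishes at w = -3 and w = 2.
Compare values at every candidate in [-5, 4]: f(-5) = -22/3; f(-3) = -58; f(2) = 76/3; f(4) = -76/3.
Hence the absolute minimum is -58 at w = -3.

-58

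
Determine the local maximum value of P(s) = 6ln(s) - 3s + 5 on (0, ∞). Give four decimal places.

P'(s) = 6/s − 3 = 0 gives s = 2.
P''(s) = -6/s², which is negative for s > 0, so this is a local maximum.
P(2) = 6·ln(2) - 6 + 5 ≈ 3.1589.

3.1589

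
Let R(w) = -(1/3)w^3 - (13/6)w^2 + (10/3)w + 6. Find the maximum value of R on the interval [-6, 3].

R'(w) = -w^2 - (13/3)w + 10/3, which vanishes at w = -5 and w = 2/3.
Compare values at every candidate in [-6, 3]: R(-6) = -20; R(-5) = -139/6; R(2/3) = 580/81; R(3) = -25/2.
Hence the absolute maximum is 580/81 at w = 2/3.

580/81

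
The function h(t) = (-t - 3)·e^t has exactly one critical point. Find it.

h'(t) = (-1)·e^t + (-t - 3)·1·e^t = (-t - 4)·e^t. Since e^t > 0, the only critical point is t = -4.
h''(-4) has the same sign as -1 < 0, so this is a local maximum.
h(-4) = (1)·e^(-4) ≈ 0.0183.

-4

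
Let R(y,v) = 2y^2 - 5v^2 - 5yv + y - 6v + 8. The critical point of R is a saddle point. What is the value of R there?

557/65

∂R/∂y = 4y - 5v + 1 = 0 and ∂R/∂v = -5y - 10v - 6 = 0, so (y, v) = (-8/13, -19/65).
The Hessian has R_{yy} = 4, R_{vv} = -10, R_{yv} = -5, giving D = -65 < 0, so the point is a saddle point.
R(-8/13, -19/65) = 557/65.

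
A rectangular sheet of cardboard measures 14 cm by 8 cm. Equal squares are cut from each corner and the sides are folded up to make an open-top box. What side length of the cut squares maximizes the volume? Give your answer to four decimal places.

1.6391

With cut size x, the volume is V(x) = x(14 − 2x)(8 − 2x) for 0 < x < 4.
V'(x) = 12x^2 − 88x + 112. Setting V'(x) = 0 gives x ≈ 1.6391 (the root in (0, 4)).
V''(x) = 24x − 88 is negative there, so this is the maximum; V ≈ 82.9814.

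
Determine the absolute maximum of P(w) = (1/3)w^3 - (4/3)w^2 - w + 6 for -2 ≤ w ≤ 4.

500/81

P'(w) = w^2 - (8/3)w - 1, which vanishes at w = -1/3 and w = 3.
Evaluating at the critical points and endpoints: P(-2) = 0, P(-1/3) = 500/81, P(3) = 0, P(4) = 2.
So the maximum is P(-1/3) = 500/81.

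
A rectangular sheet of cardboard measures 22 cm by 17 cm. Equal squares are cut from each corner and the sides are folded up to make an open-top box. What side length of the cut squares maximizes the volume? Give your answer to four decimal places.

With cut size x, the volume is V(x) = x(22 − 2x)(17 − 2x) for 0 < x < 8.5.
V'(x) = 12x^2 − 156x + 374. Setting V'(x) = 0 gives x ≈ 3.1708 (the root in (0, 8.5)).
V''(x) = 24x − 156 is negative there, so this is the maximum; V ≈ 529.1859.

3.1708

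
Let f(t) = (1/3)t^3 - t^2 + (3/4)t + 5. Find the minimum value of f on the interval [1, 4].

5

f'(t) = t^2 - 2t + 3/4, whose only zero in [1, 4] is t = 3/2.
Candidates: f(1) = 61/12, f(3/2) = 5, f(4) = 40/3.
The minimum over the interval is 5, attained at t = 3/2.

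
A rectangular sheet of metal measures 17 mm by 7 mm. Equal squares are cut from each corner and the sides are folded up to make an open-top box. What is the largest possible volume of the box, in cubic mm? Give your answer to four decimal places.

84.0335

With cut size x, the volume is V(x) = x(17 − 2x)(7 − 2x) for 0 < x < 3.5.
V'(x) = 12x^2 − 96x + 119. Setting V'(x) = 0 gives x ≈ 1.5336 (the root in (0, 3.5)).
V''(x) = 24x − 96 is negative there, so this is the maximum; V ≈ 84.0335.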